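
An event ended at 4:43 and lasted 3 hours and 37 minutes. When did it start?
Starting time: 4:43 = 283 total minutes past 12:00
Subtracting: 3 hours and 37 minutes = 217 minutes
283 - 217 = 66 minutes
= 1 hour and 6 minutes past 12:00 = 1:06

Final answer: 1:06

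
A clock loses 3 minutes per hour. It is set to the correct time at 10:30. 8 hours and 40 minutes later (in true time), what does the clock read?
For every 60 true minutes, the faulty clock advances 60 - 3 = 57 minutes.
True elapsed: 8 hours and 40 minutes = 520 minutes.
Faulty clock advances: 520 x 57/60 = 494 minutes (drift: 26 minutes behind).
Shown time: 10:30 + 494 minutes = 6:44.

Final answer: 6:44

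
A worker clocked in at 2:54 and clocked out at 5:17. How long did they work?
From 2:54 to 5:17:
(5 x 60 + 17) - (2 x 60 + 54) = 317 - 174 = 143 minutes
= 2 hours and 23 minutes

Final answer: 2 hours and 23 minutes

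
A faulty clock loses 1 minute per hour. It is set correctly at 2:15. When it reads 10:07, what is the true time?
For every 60 true minutes, the faulty clock advances 59 minutes, so 1 faulty-clock minute corresponds to 60/59 true minutes.
From 2:15 to 10:07 on the faulty dial is 472 minutes.
True elapsed: 472 x 60/59 = 480 minutes = 8 hours.
True time: 2:15 + 8 hours = 10:15.

Final answer: 10:15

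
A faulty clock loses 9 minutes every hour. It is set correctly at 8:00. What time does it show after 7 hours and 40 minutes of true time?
For every 60 true minutes, the faulty clock advances 60 - 9 = 51 minutes.
True elapsed: 7 hours and 40 minutes = 460 minutes.
Faulty clock advances: 460 x 51/60 = 391 minutes (drift: 69 minutes behind).
Shown time: 8:00 + 391 minutes = 2:31.

Final answer: 2:31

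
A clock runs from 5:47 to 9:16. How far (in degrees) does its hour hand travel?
The hour hand moves 0.5 degrees per minute.
Time elapsed: 9:16 - 5:47 = 209 minutes
Angular displacement: 209 x 0.5 = 104.5 degrees

Final answer: 104.5 degrees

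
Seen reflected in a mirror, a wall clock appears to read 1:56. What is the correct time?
Reflection across the vertical (12-6) axis maps a hand at angle A degrees to (360 - A) degrees, which sends a reading of T minutes past 12:00 to (720 - T) minutes past 12:00.
Mirror reads 1:56 = 116 minutes past 12:00.
Actual time: (720 - 116) mod 720 = 604 minutes = 10:04.

Final answer: 10:04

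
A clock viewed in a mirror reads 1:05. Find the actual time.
Reflection across the vertical (12-6) axis maps a hand at angle A degrees to (360 - A) degrees, which sends a reading of T minutes past 12:00 to (720 - T) minutes past 12:00.
Mirror reads 1:05 = 65 minutes past 12:00.
Actual time: (720 - 65) mod 720 = 655 minutes = 10:55.

Final answer: 10:55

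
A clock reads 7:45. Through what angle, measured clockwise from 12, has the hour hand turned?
The hour hand moves 30 degrees per hour and 0.5 degrees per minute.
At 7:45: (7) x 30 + 45 x 0.5 = 210 + 22.5 = 232.5 degrees

Final answer: 232.5 degrees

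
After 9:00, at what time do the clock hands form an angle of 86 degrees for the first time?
At t minutes past 9:00, the hour hand is at 30 x 9 + 0.5t degrees and the minute hand is at 6t degrees.
The smaller angle between them is 86 degrees when |30H - 5.5t| = 86 or |30H - 5.5t| = 274.
With H = 9, solve 30 x 9 - 5.5t = +/- target for each target:
  t = (30 x 9 - 86) / 5.5 = 33.45
  t = (30 x 9 + 86) / 5.5 = 64.73 (outside (0, 60))
  t = (30 x 9 - 274) / 5.5 = -0.73 (outside (0, 60))
  t = (30 x 9 + 274) / 5.5 = 98.91 (outside (0, 60))
Valid solutions in (0, 60): {33.45} minutes.
The first occurrence is t = 33.45 minutes.
The hands form a 86-degree angle at 33.45 minutes past 9:00.

Final answer: 33.45 minutes past 9:00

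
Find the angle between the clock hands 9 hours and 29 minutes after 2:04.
First find the time 9 hours and 29 minutes after 2:04.
Total minutes: 2 x 60 + 4 + 9 x 60 + 29 = 693.
693 mod 720 = 693 minutes = 11:33.
Now compute the angle at 11:33:
Hour hand: 11 x 30 + 33 x 0.5 = 346.5 degrees
Minute hand: 33 x 6 = 198 degrees
Difference: |346.5 - 198| = 148.5 degrees
The angle is 148.5 degrees

Final answer: 148.5 degrees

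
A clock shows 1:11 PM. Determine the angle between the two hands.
Hour hand position: 1 x 30 + 11 x 0.5 = 35.5 degrees
Minute hand position: 11 x 6 = 66 degrees
Difference: |35.5 - 66| = 30.5 degrees
The angle between the hands is 30.5 degrees

Final answer: 30.5 degrees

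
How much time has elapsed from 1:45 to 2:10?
From 1:45 to 2:10:
(2 x 60 + 10) - (1 x 60 + 45) = 130 - 105 = 25 minutes
= 25 minutes

Final answer: 25 minutes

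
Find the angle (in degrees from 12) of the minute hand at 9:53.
The minute hand moves 6 degrees per minute.
At 9:53: 53 x 6 = 318 degrees

Final answer: 318 degrees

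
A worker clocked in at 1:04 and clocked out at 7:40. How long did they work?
From 1:04 to 7:40:
(7 x 60 + 40) - (1 x 60 + 4) = 460 - 64 = 396 minutes
= 6 hours and 36 minutes

Final answer: 6 hours and 36 minutes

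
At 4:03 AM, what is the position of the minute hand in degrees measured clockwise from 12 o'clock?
The minute hand moves 6 degrees per minute.
At 4:03: 3 x 6 = 18 degrees

Final answer: 18 degrees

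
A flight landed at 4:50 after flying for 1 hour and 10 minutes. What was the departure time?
Starting time: 4:50 = 290 total minutes past 12:00
Subtracting: 1 hour and 10 minutes = 70 minutes
290 - 70 = 220 minutes
= 3 hours and 40 minutes past 12:00 = 3:40

Final answer: 3:40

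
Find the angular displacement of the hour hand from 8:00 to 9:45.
The hour hand moves 0.5 degrees per minute.
Time elapsed: 9:45 - 8:00 = 105 minutes
Angular displacement: 105 x 0.5 = 52.5 degrees

Final answer: 52.5 degrees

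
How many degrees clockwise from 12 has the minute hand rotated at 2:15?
The minute hand moves 6 degrees per minute.
At 2:15: 15 x 6 = 90 degrees

Final answer: 90 degrees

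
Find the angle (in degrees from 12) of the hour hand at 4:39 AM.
The hour hand moves 30 degrees per hour and 0.5 degrees per minute.
At 4:39: (4) x 30 + 39 x 0.5 = 120 + 19.5 = 139.5 degrees

Final answer: 139.5 degrees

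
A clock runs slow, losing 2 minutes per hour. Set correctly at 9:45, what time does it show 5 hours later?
For every 60 true minutes, the faulty clock advances 60 - 2 = 58 minutes.
True elapsed: 5 hours = 300 minutes.
Faulty clock advances: 300 x 58/60 = 290 minutes (drift: 10 minutes behind).
Shown time: 9:45 + 290 minutes = 2:35.

Final answer: 2:35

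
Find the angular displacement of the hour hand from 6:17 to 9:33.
The hour hand moves 0.5 degrees per minute.
Time elapsed: 9:33 - 6:17 = 196 minutes
Angular displacement: 196 x 0.5 = 98 degrees

Final answer: 98 degrees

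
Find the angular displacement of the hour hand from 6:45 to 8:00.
The hour hand moves 0.5 degrees per minute.
Time elapsed: 8:00 - 6:45 = 75 minutes
Angular displacement: 75 x 0.5 = 37.5 degrees

Final answer: 37.5 degrees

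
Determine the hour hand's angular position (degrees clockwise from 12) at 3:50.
The hour hand moves 30 degrees per hour and 0.5 degrees per minute.
At 3:50: (3) x 30 + 50 x 0.5 = 90 + 25 = 115 degrees

Final answer: 115 degrees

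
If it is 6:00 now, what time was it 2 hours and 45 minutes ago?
Starting time: 6:00 = 360 total minutes past 12:00
Subtracting: 2 hours and 45 minutes = 165 minutes
360 - 165 = 195 minutes
= 3 hours and 15 minutes past 12:00 = 3:15

Final answer: 3:15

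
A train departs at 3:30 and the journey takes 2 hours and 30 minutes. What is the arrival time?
Starting time: 3:30
Adding 30 minutes to 30 minutes: 30 + 30 = 60 minutes = 1 hour
Adding 2 hours: 3 + 2 + 1 (carry) = 6
Final time: 6:00

Final answer: 6:00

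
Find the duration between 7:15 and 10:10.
From 7:15 to 10:10:
(10 x 60 + 10) - (7 x 60 + 15) = 610 - 435 = 175 minutes
= 2 hours and 55 minutes

Final answer: 2 hours and 55 minutes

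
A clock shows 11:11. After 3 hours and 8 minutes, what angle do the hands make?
First find the time 3 hours and 8 minutes after 11:11.
Total minutes: 11 x 60 + 11 + 3 x 60 + 8 = 859.
859 mod 720 = 139 minutes = 2:19.
Now compute the angle at 2:19:
Hour hand: 2 x 30 + 19 x 0.5 = 69.5 degrees
Minute hand: 19 x 6 = 114 degrees
Difference: |69.5 - 114| = 44.5 degrees
The angle is 44.5 degrees

Final answer: 44.5 degrees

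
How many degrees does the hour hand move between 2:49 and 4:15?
The hour hand moves 0.5 degrees per minute.
Time elapsed: 4:15 - 2:49 = 86 minutes
Angular displacement: 86 x 0.5 = 43 degrees

Final answer: 43 degrees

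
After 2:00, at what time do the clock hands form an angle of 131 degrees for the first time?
At t minutes past 2:00, the hour hand is at 30 x 2 + 0.5t degrees and the minute hand is at 6t degrees.
The smaller angle between them is 131 degrees when |30H - 5.5t| = 131 or |30H - 5.5t| = 229.
With H = 2, solve 30 x 2 - 5.5t = +/- target for each target:
  t = (30 x 2 - 131) / 5.5 = -12.91 (outside (0, 60))
  t = (30 x 2 + 131) / 5.5 = 34.73
  t = (30 x 2 - 229) / 5.5 = -30.73 (outside (0, 60))
  t = (30 x 2 + 229) / 5.5 = 52.55
Valid solutions in (0, 60): {34.73, 52.55} minutes.
The first occurrence is t = 34.73 minutes.
The hands form a 131-degree angle at 34.73 minutes past 2:00.

Final answer: 34.73 minutes past 2:00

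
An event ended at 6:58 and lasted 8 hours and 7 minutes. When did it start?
Starting time: 6:58 = 418 total minutes past 12:00
Subtracting: 8 hours and 7 minutes = 487 minutes
418 - 487 = -69 (negative, add 12 hours = 720) = 651 minutes
= 10 hours and 51 minutes past 12:00 = 10:51

Final answer: 10:51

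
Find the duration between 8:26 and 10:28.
From 8:26 to 10:28:
(10 x 60 + 28) - (8 x 60 + 26) = 628 - 506 = 122 minutes
= 2 hours and 2 minutes

Final answer: 2 hours and 2 minutes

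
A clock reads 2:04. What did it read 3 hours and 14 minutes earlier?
Starting time: 2:04 = 124 total minutes past 12:00
Subtracting: 3 hours and 14 minutes = 194 minutes
124 - 194 = -70 (negative, add 12 hours = 720) = 650 minutes
= 10 hours and 50 minutes past 12:00 = 10:50

Final answer: 10:50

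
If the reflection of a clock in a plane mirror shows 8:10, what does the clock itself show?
Reflection across the vertical (12-6) axis maps a hand at angle A degrees to (360 - A) degrees, which sends a reading of T minutes past 12:00 to (720 - T) minutes past 12:00.
Mirror reads 8:10 = 490 minutes past 12:00.
Actual time: (720 - 490) mod 720 = 230 minutes = 3:50.

Final answer: 3:50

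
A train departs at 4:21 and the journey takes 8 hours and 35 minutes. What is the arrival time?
Starting time: 4:21
Adding 35 minutes to 21 minutes: 21 + 35 = 56 minutes
Adding 8 hours: 4 + 8 = 12
Final time: 12:56

Final answer: 12:56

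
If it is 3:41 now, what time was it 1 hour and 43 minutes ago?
Starting time: 3:41 = 221 total minutes past 12:00
Subtracting: 1 hour and 43 minutes = 103 minutes
221 - 103 = 118 minutes
= 1 hour and 58 minutes past 12:00 = 1:58

Final answer: 1:58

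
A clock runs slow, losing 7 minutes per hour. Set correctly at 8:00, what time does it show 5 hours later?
For every 60 true minutes, the faulty clock advances 60 - 7 = 53 minutes.
True elapsed: 5 hours = 300 minutes.
Faulty clock advances: 300 x 53/60 = 265 minutes (drift: 35 minutes behind).
Shown time: 8:00 + 265 minutes = 12:25.

Final answer: 12:25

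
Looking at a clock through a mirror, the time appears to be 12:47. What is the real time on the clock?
Reflection across the vertical (12-6) axis maps a hand at angle A degrees to (360 - A) degrees, which sends a reading of T minutes past 12:00 to (720 - T) minutes past 12:00.
Mirror reads 12:47 = 47 minutes past 12:00.
Actual time: (720 - 47) mod 720 = 673 minutes = 11:13.

Final answer: 11:13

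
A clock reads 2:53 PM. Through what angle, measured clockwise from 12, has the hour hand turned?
The hour hand moves 30 degrees per hour and 0.5 degrees per minute.
At 2:53: (2) x 30 + 53 x 0.5 = 60 + 26.5 = 86.5 degrees

Final answer: 86.5 degrees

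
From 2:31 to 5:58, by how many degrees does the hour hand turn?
The hour hand moves 0.5 degrees per minute.
Time elapsed: 5:58 - 2:31 = 207 minutes
Angular displacement: 207 x 0.5 = 103.5 degrees

Final answer: 103.5 degrees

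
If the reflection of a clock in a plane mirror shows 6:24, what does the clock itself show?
Reflection across the vertical (12-6) axis maps a hand at angle A degrees to (360 - A) degrees, which sends a reading of T minutes past 12:00 to (720 - T) minutes past 12:00.
Mirror reads 6:24 = 384 minutes past 12:00.
Actual time: (720 - 384) mod 720 = 336 minutes = 5:36.

Final answer: 5:36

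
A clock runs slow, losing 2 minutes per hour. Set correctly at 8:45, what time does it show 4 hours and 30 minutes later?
For every 60 true minutes, the faulty clock advances 60 - 2 = 58 minutes.
True elapsed: 4 hours and 30 minutes = 270 minutes.
Faulty clock advances: 270 x 58/60 = 261 minutes (drift: 9 minutes behind).
Shown time: 8:45 + 261 minutes = 1:06.

Final answer: 1:06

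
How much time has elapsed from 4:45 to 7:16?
From 4:45 to 7:16:
(7 x 60 + 16) - (4 x 60 + 45) = 436 - 285 = 151 minutes
= 2 hours and 31 minutes

Final answer: 2 hours and 31 minutes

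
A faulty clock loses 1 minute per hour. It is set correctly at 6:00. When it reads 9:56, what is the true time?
For every 60 true minutes, the faulty clock advances 59 minutes, so 1 faulty-clock minute corresponds to 60/59 true minutes.
From 6:00 to 9:56 on the faulty dial is 236 minutes.
True elapsed: 236 x 60/59 = 240 minutes = 4 hours.
True time: 6:00 + 4 hours = 10:00.

Final answer: 10:00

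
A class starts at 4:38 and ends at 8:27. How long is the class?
From 4:38 to 8:27:
(8 x 60 + 27) - (4 x 60 + 38) = 507 - 278 = 229 minutes
= 3 hours and 49 minutes

Final answer: 3 hours and 49 minutes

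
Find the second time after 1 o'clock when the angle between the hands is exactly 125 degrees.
At t minutes past 1:00, the hour hand is at 30 x 1 + 0.5t degrees and the minute hand is at 6t degrees.
The smaller angle between them is 125 degrees when |30H - 5.5t| = 125 or |30H - 5.5t| = 235.
With H = 1, solve 30 x 1 - 5.5t = +/- target for each target:
  t = (30 x 1 - 125) / 5.5 = -17.27 (outside (0, 60))
  t = (30 x 1 + 125) / 5.5 = 28.18
  t = (30 x 1 - 235) / 5.5 = -37.27 (outside (0, 60))
  t = (30 x 1 + 235) / 5.5 = 48.18
Valid solutions in (0, 60): {28.18, 48.18} minutes.
The second occurrence is t = 48.18 minutes.
The hands form a 125-degree angle at 48.18 minutes past 1:00.

Final answer: 48.18 minutes past 1:00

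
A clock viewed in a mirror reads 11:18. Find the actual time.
Reflection across the vertical (12-6) axis maps a hand at angle A degrees to (360 - A) degrees, which sends a reading of T minutes past 12:00 to (720 - T) minutes past 12:00.
Mirror reads 11:18 = 678 minutes past 12:00.
Actual time: (720 - 678) mod 720 = 42 minutes = 12:42.

Final answer: 12:42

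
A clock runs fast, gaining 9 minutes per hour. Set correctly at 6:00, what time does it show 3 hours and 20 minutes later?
For every 60 true minutes, the faulty clock advances 60 + 9 = 69 minutes.
True elapsed: 3 hours and 20 minutes = 200 minutes.
Faulty clock advances: 200 x 69/60 = 230 minutes (drift: 30 minutes ahead).
Shown time: 6:00 + 230 minutes = 9:50.

Final answer: 9:50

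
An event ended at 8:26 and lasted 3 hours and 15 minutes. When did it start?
Starting time: 8:26 = 506 total minutes past 12:00
Subtracting: 3 hours and 15 minutes = 195 minutes
506 - 195 = 311 minutes
= 5 hours and 11 minutes past 12:00 = 5:11

Final answer: 5:11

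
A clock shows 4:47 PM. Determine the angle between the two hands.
Hour hand position: 4 x 30 + 47 x 0.5 = 143.5 degrees
Minute hand position: 47 x 6 = 282 degrees
Difference: |143.5 - 282| = 138.5 degrees
The angle between the hands is 138.5 degrees

Final answer: 138.5 degrees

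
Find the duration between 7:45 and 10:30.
From 7:45 to 10:30:
(10 x 60 + 30) - (7 x 60 + 45) = 630 - 465 = 165 minutes
= 2 hours and 45 minutes

Final answer: 2 hours and 45 minutes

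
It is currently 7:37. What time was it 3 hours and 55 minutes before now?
Starting time: 7:37 = 457 total minutes past 12:00
Subtracting: 3 hours and 55 minutes = 235 minutes
457 - 235 = 222 minutes
= 3 hours and 42 minutes past 12:00 = 3:42

Final answer: 3:42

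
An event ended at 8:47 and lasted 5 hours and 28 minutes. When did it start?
Starting time: 8:47 = 527 total minutes past 12:00
Subtracting: 5 hours and 28 minutes = 328 minutes
527 - 328 = 199 minutes
= 3 hours and 19 minutes past 12:00 = 3:19

Final answer: 3:19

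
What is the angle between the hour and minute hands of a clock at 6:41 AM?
Hour hand position: 6 x 30 + 41 x 0.5 = 200.5 degrees
Minute hand position: 41 x 6 = 246 degrees
Difference: |200.5 - 246| = 45.5 degrees
The angle between the hands is 45.5 degrees

Final answer: 45.5 degrees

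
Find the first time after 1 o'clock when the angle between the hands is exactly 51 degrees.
At t minutes past 1:00, the hour hand is at 30 x 1 + 0.5t degrees and the minute hand is at 6t degrees.
The smaller angle between them is 51 degrees when |30H - 5.5t| = 51 or |30H - 5.5t| = 309.
With H = 1, solve 30 x 1 - 5.5t = +/- target for each target:
  t = (30 x 1 - 51) / 5.5 = -3.82 (outside (0, 60))
  t = (30 x 1 + 51) / 5.5 = 14.73
  t = (30 x 1 - 309) / 5.5 = -50.73 (outside (0, 60))
  t = (30 x 1 + 309) / 5.5 = 61.64 (outside (0, 60))
Valid solutions in (0, 60): {14.73} minutes.
The first occurrence is t = 14.73 minutes.
The hands form a 51-degree angle at 14.73 minutes past 1:00.

Final answer: 14.73 minutes past 1:00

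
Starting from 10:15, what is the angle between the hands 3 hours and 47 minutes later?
First find the time 3 hours and 47 minutes after 10:15.
Total minutes: 10 x 60 + 15 + 3 x 60 + 47 = 842.
842 mod 720 = 122 minutes = 2:02.
Now compute the angle at 2:02:
Hour hand: 2 x 30 + 2 x 0.5 = 61 degrees
Minute hand: 2 x 6 = 12 degrees
Difference: |61 - 12| = 49 degrees
The angle is 49 degrees

Final answer: 49 degrees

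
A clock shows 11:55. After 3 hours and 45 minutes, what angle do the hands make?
First find the time 3 hours and 45 minutes after 11:55.
Total minutes: 11 x 60 + 55 + 3 x 60 + 45 = 940.
940 mod 720 = 220 minutes = 3:40.
Now compute the angle at 3:40:
Hour hand: 3 x 30 + 40 x 0.5 = 110 degrees
Minute hand: 40 x 6 = 240 degrees
Difference: |110 - 240| = 130 degrees
The angle is 130 degrees

Final answer: 130 degrees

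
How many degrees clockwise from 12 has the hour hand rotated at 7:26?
The hour hand moves 30 degrees per hour and 0.5 degrees per minute.
At 7:26: (7) x 30 + 26 x 0.5 = 210 + 13 = 223 degrees

Final answer: 223 degrees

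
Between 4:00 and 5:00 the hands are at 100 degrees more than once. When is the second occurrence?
At t minutes past 4:00, the hour hand is at 30 x 4 + 0.5t degrees and the minute hand is at 6t degrees.
The smaller angle between them is 100 degrees when |30H - 5.5t| = 100 or |30H - 5.5t| = 260.
With H = 4, solve 30 x 4 - 5.5t = +/- target for each target:
  t = (30 x 4 - 100) / 5.5 = 3.64
  t = (30 x 4 + 100) / 5.5 = 40
  t = (30 x 4 - 260) / 5.5 = -25.45 (outside (0, 60))
  t = (30 x 4 + 260) / 5.5 = 69.09 (outside (0, 60))
Valid solutions in (0, 60): {3.64, 40} minutes.
The second occurrence is t = 40 minutes.
The hands form a 100-degree angle at 40 minutes past 4:00.

Final answer: 40 minutes past 4:00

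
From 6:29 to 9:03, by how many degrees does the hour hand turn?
The hour hand moves 0.5 degrees per minute.
Time elapsed: 9:03 - 6:29 = 154 minutes
Angular displacement: 154 x 0.5 = 77 degrees

Final answer: 77 degrees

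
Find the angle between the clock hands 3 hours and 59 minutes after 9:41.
First find the time 3 hours and 59 minutes after 9:41.
Total minutes: 9 x 60 + 41 + 3 x 60 + 59 = 820.
820 mod 720 = 100 minutes = 1:40.
Now compute the angle at 1:40:
Hour hand: 1 x 30 + 40 x 0.5 = 50 degrees
Minute hand: 40 x 6 = 240 degrees
Difference: |50 - 240| = 190 degrees
Smaller angle: 360 - 190 = 170 degrees

Final answer: 170 degrees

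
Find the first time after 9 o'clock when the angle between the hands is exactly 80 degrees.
At t minutes past 9:00, the hour hand is at 30 x 9 + 0.5t degrees and the minute hand is at 6t degrees.
The smaller angle between them is 80 degrees when |30H - 5.5t| = 80 or |30H - 5.5t| = 280.
With H = 9, solve 30 x 9 - 5.5t = +/- target for each target:
  t = (30 x 9 - 80) / 5.5 = 34.55
  t = (30 x 9 + 80) / 5.5 = 63.64 (outside (0, 60))
  t = (30 x 9 - 280) / 5.5 = -1.82 (outside (0, 60))
  t = (30 x 9 + 280) / 5.5 = 100 (outside (0, 60))
Valid solutions in (0, 60): {34.55} minutes.
The first occurrence is t = 34.55 minutes.
The hands form a 80-degree angle at 34.55 minutes past 9:00.

Final answer: 34.55 minutes past 9:00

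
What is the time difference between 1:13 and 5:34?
From 1:13 to 5:34:
(5 x 60 + 34) - (1 x 60 + 13) = 334 - 73 = 261 minutes
= 4 hours and 21 minutes

Final answer: 4 hours and 21 minutes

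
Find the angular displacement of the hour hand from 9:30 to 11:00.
The hour hand moves 0.5 degrees per minute.
Time elapsed: 11:00 - 9:30 = 90 minutes
Angular displacement: 90 x 0.5 = 45 degrees

Final answer: 45 degrees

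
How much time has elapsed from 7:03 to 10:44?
From 7:03 to 10:44:
(10 x 60 + 44) - (7 x 60 + 3) = 644 - 423 = 221 minutes
= 3 hours and 41 minutes

Final answer: 3 hours and 41 minutes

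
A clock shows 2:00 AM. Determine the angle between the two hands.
Hour hand position: 2 x 30 + 0 x 0.5 = 60 degrees
Minute hand position: 0 x 6 = 0 degrees
Difference: |60 - 0| = 60 degrees
The angle between the hands is 60 degrees

Final answer: 60 degrees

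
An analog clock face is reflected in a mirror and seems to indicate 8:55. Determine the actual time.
Reflection across the vertical (12-6) axis maps a hand at angle A degrees to (360 - A) degrees, which sends a reading of T minutes past 12:00 to (720 - T) minutes past 12:00.
Mirror reads 8:55 = 535 minutes past 12:00.
Actual time: (720 - 535) mod 720 = 185 minutes = 3:05.

Final answer: 3:05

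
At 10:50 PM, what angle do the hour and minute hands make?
Hour hand position: 10 x 30 + 50 x 0.5 = 325 degrees
Minute hand position: 50 x 6 = 300 degrees
Difference: |325 - 300| = 25 degrees
The angle between the hands is 25 degrees

Final answer: 25 degrees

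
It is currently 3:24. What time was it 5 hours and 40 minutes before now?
Starting time: 3:24 = 204 total minutes past 12:00
Subtracting: 5 hours and 40 minutes = 340 minutes
204 - 340 = -136 (negative, add 12 hours = 720) = 584 minutes
= 9 hours and 44 minutes past 12:00 = 9:44

Final answer: 9:44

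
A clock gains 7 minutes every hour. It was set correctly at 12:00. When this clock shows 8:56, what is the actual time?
For every 60 true minutes, the faulty clock advances 67 minutes, so 1 faulty-clock minute corresponds to 60/67 true minutes.
From 12:00 to 8:56 on the faulty dial is 536 minutes.
True elapsed: 536 x 60/67 = 480 minutes = 8 hours.
True time: 12:00 + 8 hours = 8:00.

Final answer: 8:00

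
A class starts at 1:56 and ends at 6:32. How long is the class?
From 1:56 to 6:32:
(6 x 60 + 32) - (1 x 60 + 56) = 392 - 116 = 276 minutes
= 4 hours and 36 minutes

Final answer: 4 hours and 36 minutes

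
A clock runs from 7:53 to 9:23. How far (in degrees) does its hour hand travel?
The hour hand moves 0.5 degrees per minute.
Time elapsed: 9:23 - 7:53 = 90 minutes
Angular displacement: 90 x 0.5 = 45 degrees

Final answer: 45 degrees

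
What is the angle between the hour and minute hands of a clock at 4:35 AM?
Hour hand position: 4 x 30 + 35 x 0.5 = 137.5 degrees
Minute hand position: 35 x 6 = 210 degrees
Difference: |137.5 - 210| = 72.5 degrees
The angle between the hands is 72.5 degrees

Final answer: 72.5 degrees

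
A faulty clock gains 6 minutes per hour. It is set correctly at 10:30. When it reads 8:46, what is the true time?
For every 60 true minutes, the faulty clock advances 66 minutes, so 1 faulty-clock minute corresponds to 60/66 true minutes.
From 10:30 to 8:46 on the faulty dial is 616 minutes.
True elapsed: 616 x 60/66 = 560 minutes = 9 hours and 20 minutes.
True time: 10:30 + 9 hours and 20 minutes = 7:50.

Final answer: 7:50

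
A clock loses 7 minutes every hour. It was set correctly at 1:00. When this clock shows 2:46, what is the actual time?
For every 60 true minutes, the faulty clock advances 53 minutes, so 1 faulty-clock minute corresponds to 60/53 true minutes.
From 1:00 to 2:46 on the faulty dial is 106 minutes.
True elapsed: 106 x 60/53 = 120 minutes = 2 hours.
True time: 1:00 + 2 hours = 3:00.

Final answer: 3:00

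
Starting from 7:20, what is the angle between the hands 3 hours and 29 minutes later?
First find the time 3 hours and 29 minutes after 7:20.
Total minutes: 7 x 60 + 20 + 3 x 60 + 29 = 649.
649 mod 720 = 649 minutes = 10:49.
Now compute the angle at 10:49:
Hour hand: 10 x 30 + 49 x 0.5 = 324.5 degrees
Minute hand: 49 x 6 = 294 degrees
Difference: |324.5 - 294| = 30.5 degrees
The angle is 30.5 degrees

Final answer: 30.5 degrees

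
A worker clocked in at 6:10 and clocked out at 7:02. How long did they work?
From 6:10 to 7:02:
(7 x 60 + 2) - (6 x 60 + 10) = 422 - 370 = 52 minutes
= 52 minutes

Final answer: 52 minutes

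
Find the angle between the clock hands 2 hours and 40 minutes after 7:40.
First find the time 2 hours and 40 minutes after 7:40.
Total minutes: 7 x 60 + 40 + 2 x 60 + 40 = 620.
620 mod 720 = 620 minutes = 10:20.
Now compute the angle at 10:20:
Hour hand: 10 x 30 + 20 x 0.5 = 310 degrees
Minute hand: 20 x 6 = 120 degrees
Difference: |310 - 120| = 190 degrees
Smaller angle: 360 - 190 = 170 degrees

Final answer: 170 degrees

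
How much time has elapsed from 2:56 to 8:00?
From 2:56 to 8:00:
(8 x 60 + 0) - (2 x 60 + 56) = 480 - 176 = 304 minutes
= 5 hours and 4 minutes

Final answer: 5 hours and 4 minutes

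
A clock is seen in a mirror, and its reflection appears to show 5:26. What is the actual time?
Reflection across the vertical (12-6) axis maps a hand at angle A degrees to (360 - A) degrees, which sends a reading of T minutes past 12:00 to (720 - T) minutes past 12:00.
Mirror reads 5:26 = 326 minutes past 12:00.
Actual time: (720 - 326) mod 720 = 394 minutes = 6:34.

Final answer: 6:34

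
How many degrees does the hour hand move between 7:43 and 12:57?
The hour hand moves 0.5 degrees per minute.
Time elapsed: 12:57 - 7:43 = 314 minutes
Angular displacement: 314 x 0.5 = 157 degrees

Final answer: 157 degrees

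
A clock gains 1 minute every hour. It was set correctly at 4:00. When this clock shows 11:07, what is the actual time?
For every 60 true minutes, the faulty clock advances 61 minutes, so 1 faulty-clock minute corresponds to 60/61 true minutes.
From 4:00 to 11:07 on the faulty dial is 427 minutes.
True elapsed: 427 x 60/61 = 420 minutes = 7 hours.
True time: 4:00 + 7 hours = 11:00.

Final answer: 11:00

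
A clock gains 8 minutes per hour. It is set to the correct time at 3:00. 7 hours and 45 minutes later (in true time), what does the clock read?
For every 60 true minutes, the faulty clock advances 60 + 8 = 68 minutes.
True elapsed: 7 hours and 45 minutes = 465 minutes.
Faulty clock advances: 465 x 68/60 = 527 minutes (drift: 62 minutes ahead).
Shown time: 3:00 + 527 minutes = 11:47.

Final answer: 11:47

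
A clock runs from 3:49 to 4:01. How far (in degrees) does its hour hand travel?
The hour hand moves 0.5 degrees per minute.
Time elapsed: 4:01 - 3:49 = 12 minutes
Angular displacement: 12 x 0.5 = 6 degrees

Final answer: 6 degrees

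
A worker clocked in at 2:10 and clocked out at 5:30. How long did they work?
From 2:10 to 5:30:
(5 x 60 + 30) - (2 x 60 + 10) = 330 - 130 = 200 minutes
= 3 hours and 20 minutes

Final answer: 3 hours and 20 minutes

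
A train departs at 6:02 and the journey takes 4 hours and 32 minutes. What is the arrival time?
Starting time: 6:02
Adding 32 minutes to 2 minutes: 2 + 32 = 34 minutes
Adding 4 hours: 6 + 4 = 10
Final time: 10:34

Final answer: 10:34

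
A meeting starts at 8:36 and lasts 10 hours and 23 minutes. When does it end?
Starting time: 8:36
Adding 23 minutes to 36 minutes: 36 + 23 = 59 minutes
Adding 10 hours: 8 + 10 = 18 - 12 = 6
Final time: 6:59

Final answer: 6:59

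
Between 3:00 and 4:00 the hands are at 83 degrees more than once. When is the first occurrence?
At t minutes past 3:00, the hour hand is at 30 x 3 + 0.5t degrees and the minute hand is at 6t degrees.
The smaller angle between them is 83 degrees when |30H - 5.5t| = 83 or |30H - 5.5t| = 277.
With H = 3, solve 30 x 3 - 5.5t = +/- target for each target:
  t = (30 x 3 - 83) / 5.5 = 1.27
  t = (30 x 3 + 83) / 5.5 = 31.45
  t = (30 x 3 - 277) / 5.5 = -34 (outside (0, 60))
  t = (30 x 3 + 277) / 5.5 = 66.73 (outside (0, 60))
Valid solutions in (0, 60): {1.27, 31.45} minutes.
The first occurrence is t = 1.27 minutes.
The hands form a 83-degree angle at 1.27 minutes past 3:00.

Final answer: 1.27 minutes past 3:00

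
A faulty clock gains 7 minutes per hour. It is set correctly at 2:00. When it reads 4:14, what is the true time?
For every 60 true minutes, the faulty clock advances 67 minutes, so 1 faulty-clock minute corresponds to 60/67 true minutes.
From 2:00 to 4:14 on the faulty dial is 134 minutes.
True elapsed: 134 x 60/67 = 120 minutes = 2 hours.
True time: 2:00 + 2 hours = 4:00.

Final answer: 4:00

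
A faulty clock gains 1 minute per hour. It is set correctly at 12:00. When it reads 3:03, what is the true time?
For every 60 true minutes, the faulty clock advances 61 minutes, so 1 faulty-clock minute corresponds to 60/61 true minutes.
From 12:00 to 3:03 on the faulty dial is 183 minutes.
True elapsed: 183 x 60/61 = 180 minutes = 3 hours.
True time: 12:00 + 3 hours = 3:00.

Final answer: 3:00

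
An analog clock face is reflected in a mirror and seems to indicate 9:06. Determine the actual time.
Reflection across the vertical (12-6) axis maps a hand at angle A degrees to (360 - A) degrees, which sends a reading of T minutes past 12:00 to (720 - T) minutes past 12:00.
Mirror reads 9:06 = 546 minutes past 12:00.
Actual time: (720 - 546) mod 720 = 174 minutes = 2:54.

Final answer: 2:54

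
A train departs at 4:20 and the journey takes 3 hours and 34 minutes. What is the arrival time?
Starting time: 4:20
Adding 34 minutes to 20 minutes: 20 + 34 = 54 minutes
Adding 3 hours: 4 + 3 = 7
Final time: 7:54

Final answer: 7:54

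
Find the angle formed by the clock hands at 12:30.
Hour hand position: 0 x 30 + 30 x 0.5 = 15 degrees
Minute hand position: 30 x 6 = 180 degrees
Difference: |15 - 180| = 165 degrees
The angle between the hands is 165 degrees

Final answer: 165 degrees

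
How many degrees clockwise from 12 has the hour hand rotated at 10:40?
The hour hand moves 30 degrees per hour and 0.5 degrees per minute.
At 10:40: (10) x 30 + 40 x 0.5 = 300 + 20 = 320 degrees

Final answer: 320 degrees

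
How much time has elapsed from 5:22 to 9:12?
From 5:22 to 9:12:
(9 x 60 + 12) - (5 x 60 + 22) = 552 - 322 = 230 minutes
= 3 hours and 50 minutes

Final answer: 3 hours and 50 minutes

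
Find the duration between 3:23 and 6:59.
From 3:23 to 6:59:
(6 x 60 + 59) - (3 x 60 + 23) = 419 - 203 = 216 minutes
= 3 hours and 36 minutes

Final answer: 3 hours and 36 minutes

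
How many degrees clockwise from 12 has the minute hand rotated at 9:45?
The minute hand moves 6 degrees per minute.
At 9:45: 45 x 6 = 270 degrees

Final answer: 270 degrees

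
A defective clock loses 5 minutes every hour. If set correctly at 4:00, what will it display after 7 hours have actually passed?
For every 60 true minutes, the faulty clock advances 60 - 5 = 55 minutes.
True elapsed: 7 hours = 420 minutes.
Faulty clock advances: 420 x 55/60 = 385 minutes (drift: 35 minutes behind).
Shown time: 4:00 + 385 minutes = 10:25.

Final answer: 10:25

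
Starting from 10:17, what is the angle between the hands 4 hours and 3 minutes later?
First find the time 4 hours and 3 minutes after 10:17.
Total minutes: 10 x 60 + 17 + 4 x 60 + 3 = 860.
860 mod 720 = 140 minutes = 2:20.
Now compute the angle at 2:20:
Hour hand: 2 x 30 + 20 x 0.5 = 70 degrees
Minute hand: 20 x 6 = 120 degrees
Difference: |70 - 120| = 50 degrees
The angle is 50 degrees

Final answer: 50 degrees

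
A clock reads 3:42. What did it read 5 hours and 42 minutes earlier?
Starting time: 3:42 = 222 total minutes past 12:00
Subtracting: 5 hours and 42 minutes = 342 minutes
222 - 342 = -120 (negative, add 12 hours = 720) = 600 minutes
= 10 hours past 12:00 = 10:00

Final answer: 10:00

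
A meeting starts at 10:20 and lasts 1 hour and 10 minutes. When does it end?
Starting time: 10:20
Adding 10 minutes to 20 minutes: 20 + 10 = 30 minutes
Adding 1 hour: 10 + 1 = 11
Final time: 11:30

Final answer: 11:30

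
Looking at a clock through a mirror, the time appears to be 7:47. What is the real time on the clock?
Reflection across the vertical (12-6) axis maps a hand at angle A degrees to (360 - A) degrees, which sends a reading of T minutes past 12:00 to (720 - T) minutes past 12:00.
Mirror reads 7:47 = 467 minutes past 12:00.
Actual time: (720 - 467) mod 720 = 253 minutes = 4:13.

Final answer: 4:13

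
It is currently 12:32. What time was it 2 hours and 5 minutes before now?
Starting time: 12:32 = 32 total minutes past 12:00
Subtracting: 2 hours and 5 minutes = 125 minutes
32 - 125 = -93 (negative, add 12 hours = 720) = 627 minutes
= 10 hours and 27 minutes past 12:00 = 10:27

Final answer: 10:27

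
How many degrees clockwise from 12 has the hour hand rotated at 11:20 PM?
The hour hand moves 30 degrees per hour and 0.5 degrees per minute.
At 11:20: (11) x 30 + 20 x 0.5 = 330 + 10 = 340 degrees

Final answer: 340 degrees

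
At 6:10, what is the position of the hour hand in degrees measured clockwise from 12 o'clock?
The hour hand moves 30 degrees per hour and 0.5 degrees per minute.
At 6:10: (6) x 30 + 10 x 0.5 = 180 + 5 = 185 degrees

Final answer: 185 degrees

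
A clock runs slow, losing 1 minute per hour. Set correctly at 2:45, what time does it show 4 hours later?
For every 60 true minutes, the faulty clock advances 60 - 1 = 59 minutes.
True elapsed: 4 hours = 240 minutes.
Faulty clock advances: 240 x 59/60 = 236 minutes (drift: 4 minutes behind).
Shown time: 2:45 + 236 minutes = 6:41.

Final answer: 6:41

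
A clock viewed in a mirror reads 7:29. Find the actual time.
Reflection across the vertical (12-6) axis maps a hand at angle A degrees to (360 - A) degrees, which sends a reading of T minutes past 12:00 to (720 - T) minutes past 12:00.
Mirror reads 7:29 = 449 minutes past 12:00.
Actual time: (720 - 449) mod 720 = 271 minutes = 4:31.

Final answer: 4:31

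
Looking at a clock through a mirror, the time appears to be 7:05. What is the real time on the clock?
Reflection across the vertical (12-6) axis maps a hand at angle A degrees to (360 - A) degrees, which sends a reading of T minutes past 12:00 to (720 - T) minutes past 12:00.
Mirror reads 7:05 = 425 minutes past 12:00.
Actual time: (720 - 425) mod 720 = 295 minutes = 4:55.

Final answer: 4:55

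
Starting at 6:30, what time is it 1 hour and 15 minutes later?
Starting time: 6:30
Adding 15 minutes to 30 minutes: 30 + 15 = 45 minutes
Adding 1 hour: 6 + 1 = 7
Final time: 7:45

Final answer: 7:45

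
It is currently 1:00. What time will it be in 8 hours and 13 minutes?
Starting time: 1:00
Adding 13 minutes to 0 minutes: 0 + 13 = 13 minutes
Adding 8 hours: 1 + 8 = 9
Final time: 9:13

Final answer: 9:13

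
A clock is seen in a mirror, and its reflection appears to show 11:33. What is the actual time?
Reflection across the vertical (12-6) axis maps a hand at angle A degrees to (360 - A) degrees, which sends a reading of T minutes past 12:00 to (720 - T) minutes past 12:00.
Mirror reads 11:33 = 693 minutes past 12:00.
Actual time: (720 - 693) mod 720 = 27 minutes = 12:27.

Final answer: 12:27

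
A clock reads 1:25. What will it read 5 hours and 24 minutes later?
Starting time: 1:25
Adding 24 minutes to 25 minutes: 25 + 24 = 49 minutes
Adding 5 hours: 1 + 5 = 6
Final time: 6:49

Final answer: 6:49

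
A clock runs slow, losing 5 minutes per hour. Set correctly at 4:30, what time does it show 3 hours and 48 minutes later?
For every 60 true minutes, the faulty clock advances 60 - 5 = 55 minutes.
True elapsed: 3 hours and 48 minutes = 228 minutes.
Faulty clock advances: 228 x 55/60 = 209 minutes (drift: 19 minutes behind).
Shown time: 4:30 + 209 minutes = 7:59.

Final answer: 7:59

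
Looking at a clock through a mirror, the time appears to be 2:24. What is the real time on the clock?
Reflection across the vertical (12-6) axis maps a hand at angle A degrees to (360 - A) degrees, which sends a reading of T minutes past 12:00 to (720 - T) minutes past 12:00.
Mirror reads 2:24 = 144 minutes past 12:00.
Actual time: (720 - 144) mod 720 = 576 minutes = 9:36.

Final answer: 9:36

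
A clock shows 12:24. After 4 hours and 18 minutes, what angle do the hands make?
First find the time 4 hours and 18 minutes after 12:24.
Total minutes: 12 x 60 + 24 + 4 x 60 + 18 = 1002.
1002 mod 720 = 282 minutes = 4:42.
Now compute the angle at 4:42:
Hour hand: 4 x 30 + 42 x 0.5 = 141 degrees
Minute hand: 42 x 6 = 252 degrees
Difference: |141 - 252| = 111 degrees
The angle is 111 degrees

Final answer: 111 degrees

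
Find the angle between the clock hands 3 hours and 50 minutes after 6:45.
First find the time 3 hours and 50 minutes after 6:45.
Total minutes: 6 x 60 + 45 + 3 x 60 + 50 = 635.
635 mod 720 = 635 minutes = 10:35.
Now compute the angle at 10:35:
Hour hand: 10 x 30 + 35 x 0.5 = 317.5 degrees
Minute hand: 35 x 6 = 210 degrees
Difference: |317.5 - 210| = 107.5 degrees
The angle is 107.5 degrees

Final answer: 107.5 degrees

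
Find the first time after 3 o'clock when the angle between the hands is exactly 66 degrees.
At t minutes past 3:00, the hour hand is at 30 x 3 + 0.5t degrees and the minute hand is at 6t degrees.
The smaller angle between them is 66 degrees when |30H - 5.5t| = 66 or |30H - 5.5t| = 294.
With H = 3, solve 30 x 3 - 5.5t = +/- target for each target:
  t = (30 x 3 - 66) / 5.5 = 4.36
  t = (30 x 3 + 66) / 5.5 = 28.36
  t = (30 x 3 - 294) / 5.5 = -37.09 (outside (0, 60))
  t = (30 x 3 + 294) / 5.5 = 69.82 (outside (0, 60))
Valid solutions in (0, 60): {4.36, 28.36} minutes.
The first occurrence is t = 4.36 minutes.
The hands form a 66-degree angle at 4.36 minutes past 3:00.

Final answer: 4.36 minutes past 3:00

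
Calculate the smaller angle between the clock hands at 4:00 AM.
Hour hand position: 4 x 30 + 0 x 0.5 = 120 degrees
Minute hand position: 0 x 6 = 0 degrees
Difference: |120 - 0| = 120 degrees
The angle between the hands is 120 degrees

Final answer: 120 degrees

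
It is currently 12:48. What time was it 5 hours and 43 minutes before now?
Starting time: 12:48 = 48 total minutes past 12:00
Subtracting: 5 hours and 43 minutes = 343 minutes
48 - 343 = -295 (negative, add 12 hours = 720) = 425 minutes
= 7 hours and 5 minutes past 12:00 = 7:05

Final answer: 7:05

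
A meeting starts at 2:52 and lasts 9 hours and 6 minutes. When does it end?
Starting time: 2:52
Adding 6 minutes to 52 minutes: 52 + 6 = 58 minutes
Adding 9 hours: 2 + 9 = 11
Final time: 11:58

Final answer: 11:58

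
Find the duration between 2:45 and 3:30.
From 2:45 to 3:30:
(3 x 60 + 30) - (2 x 60 + 45) = 210 - 165 = 45 minutes
= 45 minutes

Final answer: 45 minutes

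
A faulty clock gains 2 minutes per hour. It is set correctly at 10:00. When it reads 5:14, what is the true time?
For every 60 true minutes, the faulty clock advances 62 minutes, so 1 faulty-clock minute corresponds to 60/62 true minutes.
From 10:00 to 5:14 on the faulty dial is 434 minutes.
True elapsed: 434 x 60/62 = 420 minutes = 7 hours.
True time: 10:00 + 7 hours = 5:00.

Final answer: 5:00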